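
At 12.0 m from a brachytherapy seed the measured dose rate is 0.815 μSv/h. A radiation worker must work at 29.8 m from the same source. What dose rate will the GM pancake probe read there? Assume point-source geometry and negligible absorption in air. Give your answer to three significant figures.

0.132 μSv/h

Using I₁d₁² = I₂d₂², scaling from 12.0 m to 29.8 m:
0.815 × (12.0/29.8)² = 0.815 × 0.1622 = 0.1322 μSv/h.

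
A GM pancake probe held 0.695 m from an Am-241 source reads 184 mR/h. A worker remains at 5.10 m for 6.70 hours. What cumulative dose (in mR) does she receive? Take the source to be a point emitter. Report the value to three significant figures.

22.9 mR

Applying the 1/r² law, rate at 5.10 m:
184 × (0.695/5.10)² = 184 × 0.01857 = 3.417 mR/h.
Dose = rate × time = 3.417 mR/h × 6.700 h = 22.89 mR.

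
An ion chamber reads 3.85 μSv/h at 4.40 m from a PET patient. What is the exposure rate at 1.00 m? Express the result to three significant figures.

74.5 μSv/h

By the inverse-square law, the rate at 1.00 m is
(4.40/1.00)² = 19.36, so 3.85 × 19.36 = 74.54 μSv/h.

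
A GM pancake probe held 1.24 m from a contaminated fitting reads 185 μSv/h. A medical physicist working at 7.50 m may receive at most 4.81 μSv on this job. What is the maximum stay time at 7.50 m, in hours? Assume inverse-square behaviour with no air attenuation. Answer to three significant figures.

Since intensity falls as 1/r², rate at 7.50 m:
(1.24/7.50)² = 0.02734, so 185 × 0.02734 = 5.058 μSv/h.
Stay time = 4.81 μSv ÷ 5.058 μSv/h = 0.9510 h.

0.951 h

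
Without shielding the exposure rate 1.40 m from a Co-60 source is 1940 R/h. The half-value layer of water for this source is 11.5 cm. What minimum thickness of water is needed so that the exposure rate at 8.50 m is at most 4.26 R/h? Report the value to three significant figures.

At 8.50 m, distance alone gives 1940 × (1.40/8.50)² = 1940 × 0.02713 = 52.63 R/h.
Further attenuation needed: 52.63/4.26 = 12.35.
n = log₂(12.35) = 3.626 half-value layers.
Thickness = 3.626 × 11.5 cm = 41.70 cm.

41.7 cm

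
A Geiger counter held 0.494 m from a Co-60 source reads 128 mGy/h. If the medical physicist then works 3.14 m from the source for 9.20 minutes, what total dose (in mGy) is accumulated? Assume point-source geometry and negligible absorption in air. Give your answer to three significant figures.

0.486 mGy

Applying the 1/r² law, rate at 3.14 m:
128 × (0.494/3.14)² = 128 × 0.02475 = 3.168 mGy/h.
Dose = rate × time = 3.168 mGy/h × 0.1533 h = 0.4857 mGy.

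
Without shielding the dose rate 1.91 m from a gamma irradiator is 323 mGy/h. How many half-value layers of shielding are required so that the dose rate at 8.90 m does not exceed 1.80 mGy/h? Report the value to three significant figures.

At 8.90 m, distance alone gives 323 × (1.91/8.90)² = 323 × 0.04606 = 14.88 mGy/h.
Further attenuation needed: 14.88/1.80 = 8.267.
n = log₂(8.267) = 3.047 half-value layers.

3.05 half-value layers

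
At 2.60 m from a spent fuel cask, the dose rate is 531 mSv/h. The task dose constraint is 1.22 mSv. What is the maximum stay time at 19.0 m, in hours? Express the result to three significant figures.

Intensity scales as (d₁/d₂)², so rate at 19.0 m:
(2.60/19.0)² = 0.01873, so 531 × 0.01873 = 9.946 mSv/h.
Stay time = 1.22 mSv ÷ 9.946 mSv/h = 0.1227 h.

0.123 h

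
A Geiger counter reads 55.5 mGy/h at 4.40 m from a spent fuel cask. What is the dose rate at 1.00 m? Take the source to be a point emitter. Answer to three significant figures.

1070 mGy/h

Applying the 1/r² law, the rate at 1.00 m is
(4.40/1.00)² = 19.36, so 55.5 × 19.36 = 1074 mGy/h.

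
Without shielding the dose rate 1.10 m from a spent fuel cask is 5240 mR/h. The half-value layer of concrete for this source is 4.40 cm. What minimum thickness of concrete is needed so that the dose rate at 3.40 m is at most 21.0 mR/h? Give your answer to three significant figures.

20.7 cm

At 3.40 m, distance alone gives 5240 × (1.10/3.40)² = 5240 × 0.1047 = 548.6 mR/h.
Further attenuation needed: 548.6/21.0 = 26.12.
n = log₂(26.12) = 4.707 half-value layers.
Thickness = 4.707 × 4.40 cm = 20.71 cm.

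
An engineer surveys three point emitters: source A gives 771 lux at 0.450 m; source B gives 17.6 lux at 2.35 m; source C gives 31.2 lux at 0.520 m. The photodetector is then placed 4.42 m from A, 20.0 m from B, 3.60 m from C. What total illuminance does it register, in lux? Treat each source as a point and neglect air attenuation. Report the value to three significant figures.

8.89 lux

Each source contributes Iᵢ·(dᵢ/rᵢ)²; contributions add.
A: 771 × (0.450/4.42)² = 7.992 lux
B: 17.6 × (2.35/20.0)² = 0.2430 lux
C: 31.2 × (0.520/3.60)² = 0.6510 lux
Total = 7.992 + 0.2430 + 0.6510 = 8.886 lux.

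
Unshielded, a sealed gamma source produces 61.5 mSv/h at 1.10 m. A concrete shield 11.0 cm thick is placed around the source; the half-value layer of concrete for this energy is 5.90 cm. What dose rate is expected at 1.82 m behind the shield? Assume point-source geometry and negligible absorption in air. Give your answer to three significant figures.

Distance alone: 61.5 × (1.10/1.82)² = 61.5 × 0.3653 = 22.47 mSv/h.
Shield: 11.0/5.90 = 1.864 half-value layers → attenuation 2^(−1.864) = 0.2747.
Combined: 22.47 × 0.2747 = 6.173 mSv/h.

6.17 mSv/h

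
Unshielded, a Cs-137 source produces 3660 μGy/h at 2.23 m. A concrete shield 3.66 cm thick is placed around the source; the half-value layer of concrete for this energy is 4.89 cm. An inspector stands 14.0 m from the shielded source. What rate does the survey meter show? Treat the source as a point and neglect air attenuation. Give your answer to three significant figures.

55.3 μGy/h

Distance alone: 3660 × (2.23/14.0)² = 3660 × 0.02537 = 92.85 μGy/h.
Shield: 3.66/4.89 = 0.7485 half-value layers → attenuation 2^(−0.7485) = 0.5952.
Combined: 92.85 × 0.5952 = 55.26 μGy/h.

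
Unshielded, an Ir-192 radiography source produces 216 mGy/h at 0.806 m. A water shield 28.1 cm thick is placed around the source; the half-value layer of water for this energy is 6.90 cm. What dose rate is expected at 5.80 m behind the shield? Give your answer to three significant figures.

0.248 mGy/h

Distance alone: 216 × (0.806/5.80)² = 216 × 0.01931 = 4.171 mGy/h.
Shield: 28.1/6.90 = 4.072 half-value layers → attenuation 2^(−4.072) = 0.05946.
Combined: 4.171 × 0.05946 = 0.2480 mGy/h.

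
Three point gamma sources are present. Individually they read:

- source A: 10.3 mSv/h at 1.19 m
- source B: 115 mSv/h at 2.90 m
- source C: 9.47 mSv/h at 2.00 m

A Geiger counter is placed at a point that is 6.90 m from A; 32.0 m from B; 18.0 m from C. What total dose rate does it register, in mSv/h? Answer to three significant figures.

1.37 mSv/h

By superposition, sum each source's inverse-square contribution:
A: 10.3 × (1.19/6.90)² = 0.3064 mSv/h
B: 115 × (2.90/32.0)² = 0.9445 mSv/h
C: 9.47 × (2.00/18.0)² = 0.1169 mSv/h
Total = 0.3064 + 0.9445 + 0.1169 = 1.368 mSv/h.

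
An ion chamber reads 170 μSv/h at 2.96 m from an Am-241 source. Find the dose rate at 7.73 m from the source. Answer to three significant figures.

Applying the 1/r² law, the rate at 7.73 m is
170 × (2.96/7.73)² = 170 × 0.1466 = 24.92 μSv/h.

24.9 μSv/h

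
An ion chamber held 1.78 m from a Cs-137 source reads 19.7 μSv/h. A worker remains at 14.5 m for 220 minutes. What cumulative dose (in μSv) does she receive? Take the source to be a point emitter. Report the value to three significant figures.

Using I₁d₁² = I₂d₂², rate at 14.5 m:
(1.78/14.5)² = 0.01507, so 19.7 × 0.01507 = 0.2969 μSv/h.
Dose = rate × time = 0.2969 μSv/h × 3.667 h = 1.089 μSv.

1.09 μSv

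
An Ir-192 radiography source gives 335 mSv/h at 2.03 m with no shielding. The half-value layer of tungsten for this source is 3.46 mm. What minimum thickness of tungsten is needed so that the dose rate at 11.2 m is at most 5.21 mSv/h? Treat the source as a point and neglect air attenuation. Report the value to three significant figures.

At 11.2 m, distance alone gives 335 × (2.03/11.2)² = 335 × 0.03285 = 11.00 mSv/h.
Further attenuation needed: 11.00/5.21 = 2.111.
n = log₂(2.111) = 1.078 half-value layers.
Thickness = 1.078 × 3.46 mm = 3.730 mm.

3.73 mm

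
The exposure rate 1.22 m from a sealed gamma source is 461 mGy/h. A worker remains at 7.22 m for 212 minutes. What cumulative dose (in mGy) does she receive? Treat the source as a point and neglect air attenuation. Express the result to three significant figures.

46.5 mGy

Using I₁d₁² = I₂d₂², rate at 7.22 m:
461 × (1.22/7.22)² = 461 × 0.02855 = 13.16 mGy/h.
Dose = rate × time = 13.16 mGy/h × 3.533 h = 46.49 mGy.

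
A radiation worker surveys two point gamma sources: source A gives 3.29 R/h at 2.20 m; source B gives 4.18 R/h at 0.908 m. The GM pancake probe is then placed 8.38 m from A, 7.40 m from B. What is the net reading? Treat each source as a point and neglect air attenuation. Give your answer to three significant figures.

0.290 R/h

Each source contributes Iᵢ·(dᵢ/rᵢ)²; contributions add.
A: 3.29 × (2.20/8.38)² = 0.2268 R/h
B: 4.18 × (0.908/7.40)² = 0.06293 R/h
Total = 0.2268 + 0.06293 = 0.2897 R/h.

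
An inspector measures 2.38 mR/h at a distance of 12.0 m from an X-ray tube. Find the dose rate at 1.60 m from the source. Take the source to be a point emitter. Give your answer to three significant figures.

134 mR/h

Using I₁d₁² = I₂d₂², the rate at 1.60 m is
(12.0/1.60)² = 56.25, so 2.38 × 56.25 = 133.9 mR/h.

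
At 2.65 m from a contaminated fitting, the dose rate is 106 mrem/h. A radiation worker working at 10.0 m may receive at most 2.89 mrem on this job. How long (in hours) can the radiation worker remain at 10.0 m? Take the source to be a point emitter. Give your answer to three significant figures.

0.388 h

Using I₁d₁² = I₂d₂², rate at 10.0 m:
(2.65/10.0)² = 0.07023, so 106 × 0.07023 = 7.444 mrem/h.
Stay time = 2.89 mrem ÷ 7.444 mrem/h = 0.3882 h.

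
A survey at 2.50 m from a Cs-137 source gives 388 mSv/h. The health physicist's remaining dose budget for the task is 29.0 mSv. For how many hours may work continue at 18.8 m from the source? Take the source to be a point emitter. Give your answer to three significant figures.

4.23 h

Using I₁d₁² = I₂d₂², rate at 18.8 m:
388 × (2.50/18.8)² = 388 × 0.01768 = 6.860 mSv/h.
Stay time = 29.0 mSv ÷ 6.860 mSv/h = 4.227 h.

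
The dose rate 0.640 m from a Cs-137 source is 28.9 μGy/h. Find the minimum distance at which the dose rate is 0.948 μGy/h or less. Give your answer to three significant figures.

3.53 m

By the inverse-square law, d₂ = d₁·√(I₁/I₂).
I₁/I₂ = 28.9/0.948 = 30.49, so d₂ = 0.640 × √30.49 = 3.534 m.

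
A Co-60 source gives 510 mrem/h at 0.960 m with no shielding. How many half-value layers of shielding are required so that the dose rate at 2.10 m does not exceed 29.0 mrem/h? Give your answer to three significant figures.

At 2.10 m, distance alone gives 510 × (0.960/2.10)² = 510 × 0.2090 = 106.6 mrem/h.
Further attenuation needed: 106.6/29.0 = 3.676.
n = log₂(3.676) = 1.878 half-value layers.

1.88 half-value layers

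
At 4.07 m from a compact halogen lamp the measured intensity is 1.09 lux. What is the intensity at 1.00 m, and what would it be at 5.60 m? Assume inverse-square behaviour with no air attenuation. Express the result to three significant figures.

By the inverse-square law,
At 1.00 m: 1.09 × (4.07/1.00)² = 1.09 × 16.56 = 18.05 lux
At 5.60 m: (1.00/5.60)² = 0.03189, so 18.05 × 0.03189 = 0.5756 lux.

18.1 lux; 0.576 lux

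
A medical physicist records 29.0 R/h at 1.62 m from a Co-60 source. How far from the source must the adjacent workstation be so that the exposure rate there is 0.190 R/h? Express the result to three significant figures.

By the inverse-square law, d₂ = d₁·√(I₁/I₂).
I₁/I₂ = 29.0/0.190 = 152.6, so d₂ = 1.62 × √152.6 = 20.01 m.

20.0 m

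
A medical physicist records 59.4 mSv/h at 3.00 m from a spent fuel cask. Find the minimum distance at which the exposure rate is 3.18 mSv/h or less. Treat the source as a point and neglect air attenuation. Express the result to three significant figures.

13.0 m

Applying the 1/r² law, d₂ = d₁·√(I₁/I₂).
I₁/I₂ = 59.4/3.18 = 18.68, so d₂ = 3.00 × √18.68 = 12.97 m.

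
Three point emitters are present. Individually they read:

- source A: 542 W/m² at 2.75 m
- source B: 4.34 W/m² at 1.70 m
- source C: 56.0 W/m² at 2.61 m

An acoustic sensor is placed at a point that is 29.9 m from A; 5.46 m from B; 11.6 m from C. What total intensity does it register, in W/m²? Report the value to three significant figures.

Each source contributes Iᵢ·(dᵢ/rᵢ)²; contributions add.
A: 542 × (2.75/29.9)² = 4.585 W/m²
B: 4.34 × (1.70/5.46)² = 0.4207 W/m²
C: 56.0 × (2.61/11.6)² = 2.835 W/m²
Total = 4.585 + 0.4207 + 2.835 = 7.841 W/m².

7.84 W/m²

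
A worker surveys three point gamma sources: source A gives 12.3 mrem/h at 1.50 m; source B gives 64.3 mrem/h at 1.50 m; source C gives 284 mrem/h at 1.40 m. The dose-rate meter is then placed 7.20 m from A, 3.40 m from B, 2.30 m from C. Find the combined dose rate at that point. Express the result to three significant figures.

Each source contributes Iᵢ·(dᵢ/rᵢ)²; contributions add.
A: 12.3 × (1.50/7.20)² = 0.5339 mrem/h
B: 64.3 × (1.50/3.40)² = 12.52 mrem/h
C: 284 × (1.40/2.30)² = 105.2 mrem/h
Total = 0.5339 + 12.52 + 105.2 = 118.3 mrem/h.

118 mrem/h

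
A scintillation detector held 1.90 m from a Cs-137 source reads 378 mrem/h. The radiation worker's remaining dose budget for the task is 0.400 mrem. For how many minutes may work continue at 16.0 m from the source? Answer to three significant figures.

By the inverse-square law, rate at 16.0 m:
378 × (1.90/16.0)² = 378 × 0.01410 = 5.330 mrem/h.
Stay time = 0.400 mrem ÷ 5.330 mrem/h = 0.07505 h = 4.503 min.

4.50 min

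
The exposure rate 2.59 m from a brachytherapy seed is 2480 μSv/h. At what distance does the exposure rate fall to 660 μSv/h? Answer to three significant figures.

Since intensity falls as 1/r², d₂ = d₁·√(I₁/I₂).
I₁/I₂ = 2480/660 = 3.758, so d₂ = 2.59 × √3.758 = 5.021 m.

5.02 m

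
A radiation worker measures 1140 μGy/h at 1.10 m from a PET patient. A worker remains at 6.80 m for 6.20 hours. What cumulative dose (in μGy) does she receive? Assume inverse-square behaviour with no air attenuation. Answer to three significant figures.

185 μGy

Using I₁d₁² = I₂d₂², rate at 6.80 m:
(1.10/6.80)² = 0.02617, so 1140 × 0.02617 = 29.83 μGy/h.
Dose = rate × time = 29.83 μGy/h × 6.200 h = 184.9 μGy.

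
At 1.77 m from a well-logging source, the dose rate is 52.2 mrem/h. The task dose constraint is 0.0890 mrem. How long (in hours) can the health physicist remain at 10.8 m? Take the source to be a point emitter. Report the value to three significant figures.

0.0635 h

Applying the 1/r² law, rate at 10.8 m:
52.2 × (1.77/10.8)² = 52.2 × 0.02686 = 1.402 mrem/h.
Stay time = 0.0890 mrem ÷ 1.402 mrem/h = 0.06348 h.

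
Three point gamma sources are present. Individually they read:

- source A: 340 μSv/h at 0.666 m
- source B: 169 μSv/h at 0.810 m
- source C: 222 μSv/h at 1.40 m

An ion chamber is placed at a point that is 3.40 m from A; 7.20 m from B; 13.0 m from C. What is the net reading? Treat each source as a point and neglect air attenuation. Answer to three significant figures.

17.8 μSv/h

Each source contributes Iᵢ·(dᵢ/rᵢ)²; contributions add.
A: 340 × (0.666/3.40)² = 13.05 μSv/h
B: 169 × (0.810/7.20)² = 2.139 μSv/h
C: 222 × (1.40/13.0)² = 2.575 μSv/h
Total = 13.05 + 2.139 + 2.575 = 17.76 μSv/h.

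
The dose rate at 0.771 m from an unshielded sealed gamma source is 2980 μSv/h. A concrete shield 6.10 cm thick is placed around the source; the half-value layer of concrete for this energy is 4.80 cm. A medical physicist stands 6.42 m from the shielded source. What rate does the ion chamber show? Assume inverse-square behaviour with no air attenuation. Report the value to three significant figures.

17.8 μSv/h

Distance alone: 2980 × (0.771/6.42)² = 2980 × 0.01442 = 42.97 μSv/h.
Shield: 6.10/4.80 = 1.271 half-value layers → attenuation 2^(−1.271) = 0.4144.
Combined: 42.97 × 0.4144 = 17.81 μSv/h.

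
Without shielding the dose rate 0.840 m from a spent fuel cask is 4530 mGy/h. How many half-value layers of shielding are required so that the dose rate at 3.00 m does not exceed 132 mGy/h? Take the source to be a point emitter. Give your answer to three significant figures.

1.43 half-value layers

At 3.00 m, distance alone gives 4530 × (0.840/3.00)² = 4530 × 0.07840 = 355.2 mGy/h.
Further attenuation needed: 355.2/132 = 2.691.
n = log₂(2.691) = 1.428 half-value layers.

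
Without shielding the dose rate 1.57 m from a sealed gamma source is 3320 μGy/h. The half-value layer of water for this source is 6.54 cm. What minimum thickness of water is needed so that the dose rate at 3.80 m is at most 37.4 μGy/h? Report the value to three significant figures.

25.6 cm

At 3.80 m, distance alone gives (1.57/3.80)² = 0.1707, so 3320 × 0.1707 = 566.7 μGy/h.
Further attenuation needed: 566.7/37.4 = 15.15.
n = log₂(15.15) = 3.921 half-value layers.
Thickness = 3.921 × 6.54 cm = 25.64 cm.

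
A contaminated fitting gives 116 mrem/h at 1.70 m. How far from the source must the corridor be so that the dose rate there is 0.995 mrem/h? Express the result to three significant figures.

18.4 m

Intensity scales as (d₁/d₂)², so d₂ = d₁·√(I₁/I₂).
I₁/I₂ = 116/0.995 = 116.6, so d₂ = 1.70 × √116.6 = 18.36 m.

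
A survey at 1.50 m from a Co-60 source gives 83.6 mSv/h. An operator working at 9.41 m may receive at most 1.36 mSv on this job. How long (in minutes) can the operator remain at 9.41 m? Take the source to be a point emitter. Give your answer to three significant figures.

38.4 min

Since intensity falls as 1/r², rate at 9.41 m:
(1.50/9.41)² = 0.02541, so 83.6 × 0.02541 = 2.124 mSv/h.
Stay time = 1.36 mSv ÷ 2.124 mSv/h = 0.6403 h = 38.42 min.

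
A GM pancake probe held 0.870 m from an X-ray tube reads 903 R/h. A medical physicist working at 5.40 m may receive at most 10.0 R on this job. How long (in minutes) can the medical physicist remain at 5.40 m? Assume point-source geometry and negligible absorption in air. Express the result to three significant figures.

Applying the 1/r² law, rate at 5.40 m:
903 × (0.870/5.40)² = 903 × 0.02596 = 23.44 R/h.
Stay time = 10.0 R ÷ 23.44 R/h = 0.4266 h = 25.60 min.

25.6 min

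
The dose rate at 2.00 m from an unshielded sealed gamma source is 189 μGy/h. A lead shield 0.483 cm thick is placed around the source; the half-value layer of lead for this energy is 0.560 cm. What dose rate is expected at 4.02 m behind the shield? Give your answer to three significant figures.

Distance alone: 189 × (2.00/4.02)² = 189 × 0.2475 = 46.78 μGy/h.
Shield: 0.483/0.560 = 0.8625 half-value layers → attenuation 2^(−0.8625) = 0.5500.
Combined: 46.78 × 0.5500 = 25.73 μGy/h.

25.7 μGy/h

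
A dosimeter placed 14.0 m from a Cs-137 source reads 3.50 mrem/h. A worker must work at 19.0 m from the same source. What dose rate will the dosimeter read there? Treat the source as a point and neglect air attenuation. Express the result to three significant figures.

Intensity scales as (d₁/d₂)², so scaling from 14.0 m to 19.0 m:
(14.0/19.0)² = 0.5429, so 3.50 × 0.5429 = 1.900 mrem/h.

1.90 mrem/h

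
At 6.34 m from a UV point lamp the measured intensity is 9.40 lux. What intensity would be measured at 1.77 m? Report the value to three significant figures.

Intensity scales as (d₁/d₂)², so scaling from 6.34 m to 1.77 m:
(6.34/1.77)² = 12.83, so 9.40 × 12.83 = 120.6 lux.

121 lux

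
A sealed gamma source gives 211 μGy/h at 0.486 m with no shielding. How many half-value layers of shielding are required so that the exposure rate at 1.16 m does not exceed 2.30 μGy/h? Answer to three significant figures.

At 1.16 m, distance alone gives (0.486/1.16)² = 0.1755, so 211 × 0.1755 = 37.03 μGy/h.
Further attenuation needed: 37.03/2.30 = 16.10.
n = log₂(16.10) = 4.009 half-value layers.

4.01 half-value layers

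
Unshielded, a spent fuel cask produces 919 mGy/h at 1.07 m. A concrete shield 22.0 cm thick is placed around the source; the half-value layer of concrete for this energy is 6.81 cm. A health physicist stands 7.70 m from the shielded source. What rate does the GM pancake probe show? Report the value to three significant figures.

1.89 mGy/h

Distance alone: (1.07/7.70)² = 0.01931, so 919 × 0.01931 = 17.75 mGy/h.
Shield: 22.0/6.81 = 3.231 half-value layers → attenuation 2^(−3.231) = 0.1065.
Combined: 17.75 × 0.1065 = 1.890 mGy/h.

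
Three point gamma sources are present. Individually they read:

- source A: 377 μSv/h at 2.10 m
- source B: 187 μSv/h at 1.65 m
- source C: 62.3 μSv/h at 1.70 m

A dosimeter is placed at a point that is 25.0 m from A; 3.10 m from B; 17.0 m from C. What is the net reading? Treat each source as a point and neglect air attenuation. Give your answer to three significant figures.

Each source contributes Iᵢ·(dᵢ/rᵢ)²; contributions add.
A: 377 × (2.10/25.0)² = 2.660 μSv/h
B: 187 × (1.65/3.10)² = 52.98 μSv/h
C: 62.3 × (1.70/17.0)² = 0.6230 μSv/h
Total = 2.660 + 52.98 + 0.6230 = 56.26 μSv/h.

56.3 μSv/h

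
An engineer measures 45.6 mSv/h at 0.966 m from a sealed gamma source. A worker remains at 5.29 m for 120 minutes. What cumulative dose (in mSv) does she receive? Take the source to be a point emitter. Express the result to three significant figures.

Using I₁d₁² = I₂d₂², rate at 5.29 m:
45.6 × (0.966/5.29)² = 45.6 × 0.03335 = 1.521 mSv/h.
Dose = rate × time = 1.521 mSv/h × 2.000 h = 3.042 mSv.

3.04 mSv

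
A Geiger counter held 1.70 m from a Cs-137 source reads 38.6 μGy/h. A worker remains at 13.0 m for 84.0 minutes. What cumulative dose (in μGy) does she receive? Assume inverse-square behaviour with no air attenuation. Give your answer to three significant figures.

Applying the 1/r² law, rate at 13.0 m:
38.6 × (1.70/13.0)² = 38.6 × 0.01710 = 0.6601 μGy/h.
Dose = rate × time = 0.6601 μGy/h × 1.400 h = 0.9241 μGy.

0.924 μGy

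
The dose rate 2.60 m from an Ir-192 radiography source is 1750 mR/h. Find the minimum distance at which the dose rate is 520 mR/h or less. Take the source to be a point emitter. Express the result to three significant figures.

Since intensity falls as 1/r², d₂ = d₁·√(I₁/I₂).
I₁/I₂ = 1750/520 = 3.365, so d₂ = 2.60 × √3.365 = 4.769 m.

4.77 m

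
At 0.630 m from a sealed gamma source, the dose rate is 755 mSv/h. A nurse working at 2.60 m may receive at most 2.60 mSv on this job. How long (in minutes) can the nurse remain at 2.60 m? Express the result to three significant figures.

3.52 min

Intensity scales as (d₁/d₂)², so rate at 2.60 m:
755 × (0.630/2.60)² = 755 × 0.05871 = 44.33 mSv/h.
Stay time = 2.60 mSv ÷ 44.33 mSv/h = 0.05865 h = 3.519 min.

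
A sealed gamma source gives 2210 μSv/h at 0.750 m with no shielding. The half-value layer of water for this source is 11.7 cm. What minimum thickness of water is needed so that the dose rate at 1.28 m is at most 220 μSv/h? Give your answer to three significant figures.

At 1.28 m, distance alone gives (0.750/1.28)² = 0.3433, so 2210 × 0.3433 = 758.7 μSv/h.
Further attenuation needed: 758.7/220 = 3.449.
n = log₂(3.449) = 1.786 half-value layers.
Thickness = 1.786 × 11.7 cm = 20.90 cm.

20.9 cm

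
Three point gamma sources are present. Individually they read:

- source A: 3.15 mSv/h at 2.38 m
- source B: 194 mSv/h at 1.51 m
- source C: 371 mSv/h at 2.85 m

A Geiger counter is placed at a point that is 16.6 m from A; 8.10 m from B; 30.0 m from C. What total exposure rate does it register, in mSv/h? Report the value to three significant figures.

Each source contributes Iᵢ·(dᵢ/rᵢ)²; contributions add.
A: 3.15 × (2.38/16.6)² = 0.06475 mSv/h
B: 194 × (1.51/8.10)² = 6.742 mSv/h
C: 371 × (2.85/30.0)² = 3.348 mSv/h
Total = 0.06475 + 6.742 + 3.348 = 10.15 mSv/h.

10.2 mSv/h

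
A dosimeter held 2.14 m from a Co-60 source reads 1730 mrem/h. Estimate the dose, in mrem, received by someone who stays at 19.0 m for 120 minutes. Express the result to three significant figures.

43.9 mrem

Using I₁d₁² = I₂d₂², rate at 19.0 m:
1730 × (2.14/19.0)² = 1730 × 0.01269 = 21.95 mrem/h.
Dose = rate × time = 21.95 mrem/h × 2.000 h = 43.90 mrem.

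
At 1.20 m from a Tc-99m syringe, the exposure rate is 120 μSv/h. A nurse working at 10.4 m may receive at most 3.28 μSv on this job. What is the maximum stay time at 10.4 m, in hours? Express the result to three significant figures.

2.05 h

By the inverse-square law, rate at 10.4 m:
120 × (1.20/10.4)² = 120 × 0.01331 = 1.597 μSv/h.
Stay time = 3.28 μSv ÷ 1.597 μSv/h = 2.054 h.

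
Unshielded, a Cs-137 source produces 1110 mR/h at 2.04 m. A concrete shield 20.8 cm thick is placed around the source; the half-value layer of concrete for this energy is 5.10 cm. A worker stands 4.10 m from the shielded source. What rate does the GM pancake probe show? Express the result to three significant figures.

Distance alone: 1110 × (2.04/4.10)² = 1110 × 0.2476 = 274.8 mR/h.
Shield: 20.8/5.10 = 4.078 half-value layers → attenuation 2^(−4.078) = 0.05921.
Combined: 274.8 × 0.05921 = 16.27 mR/h.

16.3 mR/h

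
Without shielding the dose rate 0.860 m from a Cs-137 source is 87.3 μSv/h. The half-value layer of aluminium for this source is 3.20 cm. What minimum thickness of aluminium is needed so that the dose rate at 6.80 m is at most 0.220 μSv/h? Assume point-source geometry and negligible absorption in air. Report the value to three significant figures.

At 6.80 m, distance alone gives 87.3 × (0.860/6.80)² = 87.3 × 0.01599 = 1.396 μSv/h.
Further attenuation needed: 1.396/0.220 = 6.345.
n = log₂(6.345) = 2.666 half-value layers.
Thickness = 2.666 × 3.20 cm = 8.531 cm.

8.53 cm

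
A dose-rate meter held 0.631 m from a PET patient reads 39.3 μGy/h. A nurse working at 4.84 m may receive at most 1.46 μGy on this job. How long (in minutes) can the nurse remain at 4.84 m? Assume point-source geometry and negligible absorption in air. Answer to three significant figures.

Applying the 1/r² law, rate at 4.84 m:
39.3 × (0.631/4.84)² = 39.3 × 0.01700 = 0.6681 μGy/h.
Stay time = 1.46 μGy ÷ 0.6681 μGy/h = 2.185 h = 131.1 min.

131 min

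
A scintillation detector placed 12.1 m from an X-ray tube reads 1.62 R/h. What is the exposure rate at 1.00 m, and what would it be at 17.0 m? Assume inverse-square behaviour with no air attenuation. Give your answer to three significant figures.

237 R/h; 0.821 R/h

By the inverse-square law,
At 1.00 m: 1.62 × (12.1/1.00)² = 1.62 × 146.4 = 237.2 R/h
At 17.0 m: (1.00/17.0)² = 0.003460, so 237.2 × 0.003460 = 0.8207 R/h.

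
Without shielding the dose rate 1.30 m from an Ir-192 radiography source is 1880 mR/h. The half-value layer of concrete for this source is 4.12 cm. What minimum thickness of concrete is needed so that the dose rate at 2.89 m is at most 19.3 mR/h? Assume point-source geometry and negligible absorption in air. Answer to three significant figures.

At 2.89 m, distance alone gives 1880 × (1.30/2.89)² = 1880 × 0.2023 = 380.3 mR/h.
Further attenuation needed: 380.3/19.3 = 19.70.
n = log₂(19.70) = 4.300 half-value layers.
Thickness = 4.300 × 4.12 cm = 17.72 cm.

17.7 cm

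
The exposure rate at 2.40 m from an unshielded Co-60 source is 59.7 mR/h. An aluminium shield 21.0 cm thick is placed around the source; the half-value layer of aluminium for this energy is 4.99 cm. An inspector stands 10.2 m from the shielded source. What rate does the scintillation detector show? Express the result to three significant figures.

0.179 mR/h

Distance alone: 59.7 × (2.40/10.2)² = 59.7 × 0.05536 = 3.305 mR/h.
Shield: 21.0/4.99 = 4.208 half-value layers → attenuation 2^(−4.208) = 0.05411.
Combined: 3.305 × 0.05411 = 0.1788 mR/h.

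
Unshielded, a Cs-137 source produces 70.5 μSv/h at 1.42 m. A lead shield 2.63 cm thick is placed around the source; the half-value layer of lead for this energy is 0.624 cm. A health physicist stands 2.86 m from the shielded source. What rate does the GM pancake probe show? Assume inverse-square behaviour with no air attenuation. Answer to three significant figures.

Distance alone: (1.42/2.86)² = 0.2465, so 70.5 × 0.2465 = 17.38 μSv/h.
Shield: 2.63/0.624 = 4.215 half-value layers → attenuation 2^(−4.215) = 0.05385.
Combined: 17.38 × 0.05385 = 0.9359 μSv/h.

0.936 μSv/h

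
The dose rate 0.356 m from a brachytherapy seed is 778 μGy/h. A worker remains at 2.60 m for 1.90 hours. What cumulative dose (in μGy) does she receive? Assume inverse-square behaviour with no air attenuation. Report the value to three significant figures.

Since intensity falls as 1/r², rate at 2.60 m:
(0.356/2.60)² = 0.01875, so 778 × 0.01875 = 14.59 μGy/h.
Dose = rate × time = 14.59 μGy/h × 1.900 h = 27.72 μGy.

27.7 μGy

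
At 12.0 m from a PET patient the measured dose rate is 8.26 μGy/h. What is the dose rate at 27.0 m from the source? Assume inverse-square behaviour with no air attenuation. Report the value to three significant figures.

Intensity scales as (d₁/d₂)², so scaling from 12.0 m to 27.0 m:
(12.0/27.0)² = 0.1975, so 8.26 × 0.1975 = 1.631 μGy/h.

1.63 μGy/h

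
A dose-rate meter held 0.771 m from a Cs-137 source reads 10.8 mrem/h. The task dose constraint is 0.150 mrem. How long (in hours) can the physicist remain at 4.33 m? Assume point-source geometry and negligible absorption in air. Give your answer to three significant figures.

0.438 h

Since intensity falls as 1/r², rate at 4.33 m:
10.8 × (0.771/4.33)² = 10.8 × 0.03171 = 0.3425 mrem/h.
Stay time = 0.150 mrem ÷ 0.3425 mrem/h = 0.4380 h.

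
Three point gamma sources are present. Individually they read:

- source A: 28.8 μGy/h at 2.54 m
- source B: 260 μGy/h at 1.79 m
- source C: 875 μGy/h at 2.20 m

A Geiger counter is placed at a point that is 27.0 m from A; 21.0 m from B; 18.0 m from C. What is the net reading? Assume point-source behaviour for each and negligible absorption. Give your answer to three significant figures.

15.2 μGy/h

Each source contributes Iᵢ·(dᵢ/rᵢ)²; contributions add.
A: 28.8 × (2.54/27.0)² = 0.2549 μGy/h
B: 260 × (1.79/21.0)² = 1.889 μGy/h
C: 875 × (2.20/18.0)² = 13.07 μGy/h
Total = 0.2549 + 1.889 + 13.07 = 15.21 μGy/h.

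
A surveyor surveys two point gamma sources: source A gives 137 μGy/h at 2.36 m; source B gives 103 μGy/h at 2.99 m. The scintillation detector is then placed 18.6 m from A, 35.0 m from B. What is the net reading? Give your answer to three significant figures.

2.96 μGy/h

By superposition, sum each source's inverse-square contribution:
A: 137 × (2.36/18.6)² = 2.206 μGy/h
B: 103 × (2.99/35.0)² = 0.7517 μGy/h
Total = 2.206 + 0.7517 = 2.958 μGy/h.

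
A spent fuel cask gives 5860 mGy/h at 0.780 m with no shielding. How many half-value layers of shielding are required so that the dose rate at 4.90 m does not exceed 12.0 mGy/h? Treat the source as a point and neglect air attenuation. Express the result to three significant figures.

3.63 half-value layers

At 4.90 m, distance alone gives 5860 × (0.780/4.90)² = 5860 × 0.02534 = 148.5 mGy/h.
Further attenuation needed: 148.5/12.0 = 12.38.
n = log₂(12.38) = 3.630 half-value layers.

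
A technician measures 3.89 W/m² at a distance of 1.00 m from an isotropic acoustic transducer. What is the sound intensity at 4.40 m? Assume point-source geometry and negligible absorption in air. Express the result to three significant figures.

0.201 W/m²

Using I₁d₁² = I₂d₂², the rate at 4.40 m is
(1.00/4.40)² = 0.05165, so 3.89 × 0.05165 = 0.2009 W/m².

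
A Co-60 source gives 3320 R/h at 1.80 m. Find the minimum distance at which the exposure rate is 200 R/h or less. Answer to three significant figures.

Intensity scales as (d₁/d₂)², so d₂ = d₁·√(I₁/I₂).
I₁/I₂ = 3320/200 = 16.60, so d₂ = 1.80 × √16.60 = 7.334 m.

7.33 m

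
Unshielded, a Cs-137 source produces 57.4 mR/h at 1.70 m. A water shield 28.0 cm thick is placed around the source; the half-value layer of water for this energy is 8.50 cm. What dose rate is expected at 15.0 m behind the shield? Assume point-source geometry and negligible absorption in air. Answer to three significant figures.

Distance alone: 57.4 × (1.70/15.0)² = 57.4 × 0.01284 = 0.7370 mR/h.
Shield: 28.0/8.50 = 3.294 half-value layers → attenuation 2^(−3.294) = 0.1020.
Combined: 0.7370 × 0.1020 = 0.07517 mR/h.

0.0752 mR/h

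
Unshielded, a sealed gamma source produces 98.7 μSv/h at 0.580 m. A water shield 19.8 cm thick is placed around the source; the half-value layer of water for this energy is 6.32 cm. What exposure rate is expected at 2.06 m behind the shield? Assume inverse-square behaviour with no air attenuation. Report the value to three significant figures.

Distance alone: (0.580/2.06)² = 0.07927, so 98.7 × 0.07927 = 7.824 μSv/h.
Shield: 19.8/6.32 = 3.133 half-value layers → attenuation 2^(−3.133) = 0.1140.
Combined: 7.824 × 0.1140 = 0.8919 μSv/h.

0.892 μSv/h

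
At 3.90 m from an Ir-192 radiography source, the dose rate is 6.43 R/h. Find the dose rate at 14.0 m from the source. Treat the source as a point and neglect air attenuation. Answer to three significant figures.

Using I₁d₁² = I₂d₂², the rate at 14.0 m is
6.43 × (3.90/14.0)² = 6.43 × 0.07760 = 0.4990 R/h.

0.499 R/h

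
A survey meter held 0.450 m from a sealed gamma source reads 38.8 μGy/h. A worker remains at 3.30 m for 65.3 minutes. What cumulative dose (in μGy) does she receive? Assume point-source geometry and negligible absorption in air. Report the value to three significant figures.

By the inverse-square law, rate at 3.30 m:
38.8 × (0.450/3.30)² = 38.8 × 0.01860 = 0.7217 μGy/h.
Dose = rate × time = 0.7217 μGy/h × 1.088 h = 0.7852 μGy.

0.785 μGy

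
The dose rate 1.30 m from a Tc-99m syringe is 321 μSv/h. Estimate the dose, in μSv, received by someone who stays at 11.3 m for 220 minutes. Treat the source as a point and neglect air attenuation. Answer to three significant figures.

15.6 μSv

Applying the 1/r² law, rate at 11.3 m:
(1.30/11.3)² = 0.01324, so 321 × 0.01324 = 4.250 μSv/h.
Dose = rate × time = 4.250 μSv/h × 3.667 h = 15.58 μSv.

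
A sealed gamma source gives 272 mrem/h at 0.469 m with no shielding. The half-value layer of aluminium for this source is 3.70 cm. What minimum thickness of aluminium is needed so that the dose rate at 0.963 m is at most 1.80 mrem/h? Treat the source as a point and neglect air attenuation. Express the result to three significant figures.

19.1 cm

At 0.963 m, distance alone gives 272 × (0.469/0.963)² = 272 × 0.2372 = 64.52 mrem/h.
Further attenuation needed: 64.52/1.80 = 35.84.
n = log₂(35.84) = 5.163 half-value layers.
Thickness = 5.163 × 3.70 cm = 19.10 cm.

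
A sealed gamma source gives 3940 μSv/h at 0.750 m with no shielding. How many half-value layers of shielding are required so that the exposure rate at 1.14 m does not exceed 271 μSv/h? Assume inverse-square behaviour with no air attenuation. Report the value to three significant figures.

At 1.14 m, distance alone gives 3940 × (0.750/1.14)² = 3940 × 0.4328 = 1705 μSv/h.
Further attenuation needed: 1705/271 = 6.292.
n = log₂(6.292) = 2.654 half-value layers.

2.65 half-value layers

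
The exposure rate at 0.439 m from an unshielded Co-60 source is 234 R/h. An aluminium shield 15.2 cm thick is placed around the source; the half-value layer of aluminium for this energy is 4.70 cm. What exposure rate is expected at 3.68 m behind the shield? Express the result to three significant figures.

Distance alone: 234 × (0.439/3.68)² = 234 × 0.01423 = 3.330 R/h.
Shield: 15.2/4.70 = 3.234 half-value layers → attenuation 2^(−3.234) = 0.1063.
Combined: 3.330 × 0.1063 = 0.3540 R/h.

0.354 R/h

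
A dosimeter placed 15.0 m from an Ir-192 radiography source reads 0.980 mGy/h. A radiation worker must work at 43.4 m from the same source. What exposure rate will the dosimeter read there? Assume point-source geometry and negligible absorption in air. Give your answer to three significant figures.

By the inverse-square law, scaling from 15.0 m to 43.4 m:
0.980 × (15.0/43.4)² = 0.980 × 0.1195 = 0.1171 mGy/h.

0.117 mGy/h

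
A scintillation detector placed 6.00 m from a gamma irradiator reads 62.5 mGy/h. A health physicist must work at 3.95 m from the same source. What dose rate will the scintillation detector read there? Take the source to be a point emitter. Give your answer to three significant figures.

144 mGy/h

Intensity scales as (d₁/d₂)², so scaling from 6.00 m to 3.95 m:
62.5 × (6.00/3.95)² = 62.5 × 2.307 = 144.2 mGy/h.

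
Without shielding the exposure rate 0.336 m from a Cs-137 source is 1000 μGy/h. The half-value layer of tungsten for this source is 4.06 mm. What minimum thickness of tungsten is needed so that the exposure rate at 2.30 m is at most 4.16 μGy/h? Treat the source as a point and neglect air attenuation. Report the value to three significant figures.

At 2.30 m, distance alone gives (0.336/2.30)² = 0.02134, so 1000 × 0.02134 = 21.34 μGy/h.
Further attenuation needed: 21.34/4.16 = 5.130.
n = log₂(5.130) = 2.359 half-value layers.
Thickness = 2.359 × 4.06 mm = 9.578 mm.

9.58 mm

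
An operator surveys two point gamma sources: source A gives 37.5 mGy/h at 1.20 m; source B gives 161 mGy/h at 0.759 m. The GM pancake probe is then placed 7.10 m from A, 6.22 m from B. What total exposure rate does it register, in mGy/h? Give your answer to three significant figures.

3.47 mGy/h

Each source contributes Iᵢ·(dᵢ/rᵢ)²; contributions add.
A: 37.5 × (1.20/7.10)² = 1.071 mGy/h
B: 161 × (0.759/6.22)² = 2.397 mGy/h
Total = 1.071 + 2.397 = 3.468 mGy/h.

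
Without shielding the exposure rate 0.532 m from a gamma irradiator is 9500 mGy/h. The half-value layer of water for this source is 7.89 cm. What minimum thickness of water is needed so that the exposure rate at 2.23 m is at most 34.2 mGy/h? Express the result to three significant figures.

31.4 cm

At 2.23 m, distance alone gives (0.532/2.23)² = 0.05691, so 9500 × 0.05691 = 540.6 mGy/h.
Further attenuation needed: 540.6/34.2 = 15.81.
n = log₂(15.81) = 3.983 half-value layers.
Thickness = 3.983 × 7.89 cm = 31.43 cm.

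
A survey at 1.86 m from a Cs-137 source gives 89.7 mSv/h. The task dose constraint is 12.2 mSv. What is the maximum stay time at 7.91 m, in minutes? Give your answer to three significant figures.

Intensity scales as (d₁/d₂)², so rate at 7.91 m:
89.7 × (1.86/7.91)² = 89.7 × 0.05529 = 4.960 mSv/h.
Stay time = 12.2 mSv ÷ 4.960 mSv/h = 2.460 h = 147.6 min.

148 min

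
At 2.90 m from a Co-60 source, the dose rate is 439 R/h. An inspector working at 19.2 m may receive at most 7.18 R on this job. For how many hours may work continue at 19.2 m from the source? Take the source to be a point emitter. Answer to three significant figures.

By the inverse-square law, rate at 19.2 m:
(2.90/19.2)² = 0.02281, so 439 × 0.02281 = 10.01 R/h.
Stay time = 7.18 R ÷ 10.01 R/h = 0.7173 h.

0.717 h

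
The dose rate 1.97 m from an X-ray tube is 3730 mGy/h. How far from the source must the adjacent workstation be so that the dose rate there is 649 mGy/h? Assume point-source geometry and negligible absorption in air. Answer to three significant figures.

4.72 m

Since intensity falls as 1/r², d₂ = d₁·√(I₁/I₂).
I₁/I₂ = 3730/649 = 5.747, so d₂ = 1.97 × √5.747 = 4.723 m.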